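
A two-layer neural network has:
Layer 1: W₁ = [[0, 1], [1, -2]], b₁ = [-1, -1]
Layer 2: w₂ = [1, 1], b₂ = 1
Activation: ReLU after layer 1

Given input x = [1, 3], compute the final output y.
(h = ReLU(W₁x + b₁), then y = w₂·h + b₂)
y = 3

Layer 1 pre-activation: z₁ = [2, -6]
After ReLU: h = [2, 0]
Layer 2 output: y = 1×2 + 1×0 + 1 = 3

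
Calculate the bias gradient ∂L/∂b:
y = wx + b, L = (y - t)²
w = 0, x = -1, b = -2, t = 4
∂L/∂b = -12

y = wx + b = (0)(-1) + -2 = -2
∂L/∂y = 2(y - t) = 2(-2 - 4) = -12
∂y/∂b = 1
∂L/∂b = ∂L/∂y · ∂y/∂b = -12 × 1 = -12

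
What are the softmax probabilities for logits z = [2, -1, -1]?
p = [0.9094, 0.0453, 0.0453]

exp(z) = [7.389, 0.3679, 0.3679]
Sum = 8.125
p = [0.9094, 0.0453, 0.0453]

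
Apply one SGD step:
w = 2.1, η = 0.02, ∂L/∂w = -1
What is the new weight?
w_new = 2.12

w_new = w - η·∂L/∂w = 2.1 - 0.02×(-1) = 2.1 - (-0.02) = 2.12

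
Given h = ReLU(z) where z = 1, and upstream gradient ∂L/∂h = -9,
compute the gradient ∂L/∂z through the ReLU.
∂L/∂z = -9

h = ReLU(1) = 1
Since z > 0: ∂h/∂z = 1
∂L/∂z = ∂L/∂h · ∂h/∂z = -9 × 1 = -9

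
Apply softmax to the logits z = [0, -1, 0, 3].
p = [0.0445, 0.0164, 0.0445, 0.8945]

exp(z) = [1, 0.3679, 1, 20.09]
Sum = 22.45
p = [0.0445, 0.0164, 0.0445, 0.8945]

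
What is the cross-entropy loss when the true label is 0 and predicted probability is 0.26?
L = 0.3011

L = -0·log(0.26) - 1·log(0.74) = -log(0.74) = 0.3011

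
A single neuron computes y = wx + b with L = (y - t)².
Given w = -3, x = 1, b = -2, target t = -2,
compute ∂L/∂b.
∂L/∂b = -6

y = wx + b = (-3)(1) + -2 = -5
∂L/∂y = 2(y - t) = 2(-5 - -2) = -6
∂y/∂b = 1
∂L/∂b = ∂L/∂y · ∂y/∂b = -6 × 1 = -6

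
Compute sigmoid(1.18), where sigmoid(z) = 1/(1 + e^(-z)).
0.7649

sigmoid(1.18) = 1/(1 + e^(-1.18)) = 1/(1 + 0.3073) = 0.7649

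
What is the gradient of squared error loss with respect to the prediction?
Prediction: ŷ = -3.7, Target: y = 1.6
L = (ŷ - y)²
∂L/∂ŷ = -10.6

∂L/∂ŷ = 2(ŷ - y) = 2(-3.7 - 1.6) = 2(-5.3) = -10.6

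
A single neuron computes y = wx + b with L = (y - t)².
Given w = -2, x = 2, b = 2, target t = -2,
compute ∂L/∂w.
∂L/∂w = 0

y = wx + b = (-2)(2) + 2 = -2
∂L/∂y = 2(y - t) = 2(-2 - -2) = 0
∂y/∂w = x = 2
∂L/∂w = ∂L/∂y · ∂y/∂w = 0 × 2 = 0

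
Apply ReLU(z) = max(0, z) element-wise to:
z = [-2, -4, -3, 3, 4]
h = [0, 0, 0, 3, 4]

ReLU applied element-wise: max(0,-2)=0, max(0,-4)=0, max(0,-3)=0, max(0,3)=3, max(0,4)=4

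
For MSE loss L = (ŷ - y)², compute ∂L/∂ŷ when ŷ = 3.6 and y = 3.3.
∂L/∂ŷ = 0.6

∂L/∂ŷ = 2(ŷ - y) = 2(3.6 - 3.3) = 2(0.3) = 0.6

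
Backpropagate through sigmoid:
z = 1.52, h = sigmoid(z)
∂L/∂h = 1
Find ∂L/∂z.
∂L/∂z = 0.1473

σ(1.52) = 0.8205
σ'(1.52) = σ(1.52)(1 - σ(1.52)) = 0.8205 × 0.1795 = 0.1473
∂L/∂z = ∂L/∂h · σ'(z) = 1 × 0.1473 = 0.1473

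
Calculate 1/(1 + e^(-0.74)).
0.677

sigmoid(0.74) = 1/(1 + e^(-0.74)) = 1/(1 + 0.4771) = 0.677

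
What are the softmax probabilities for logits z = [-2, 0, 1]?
p = [0.0351, 0.2595, 0.7054]

exp(z) = [0.1353, 1, 2.718]
Sum = 3.854
p = [0.0351, 0.2595, 0.7054]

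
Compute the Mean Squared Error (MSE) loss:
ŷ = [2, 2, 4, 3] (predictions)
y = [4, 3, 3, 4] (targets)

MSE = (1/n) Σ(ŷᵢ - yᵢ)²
MSE = 1.75

MSE = (1/4)((2-4)² + (2-3)² + (4-3)² + (3-4)²) = (1/4)(4 + 1 + 1 + 1) = 1.75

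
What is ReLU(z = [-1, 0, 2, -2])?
h = [0, 0, 2, 0]

ReLU applied element-wise: max(0,-1)=0, max(0,0)=0, max(0,2)=2, max(0,-2)=0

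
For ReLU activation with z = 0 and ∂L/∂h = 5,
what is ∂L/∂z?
∂L/∂z = 0

h = ReLU(0) = 0
At z = 0: ∂h/∂z = 0 (by convention)
∂L/∂z = ∂L/∂h · ∂h/∂z = 5 × 0 = 0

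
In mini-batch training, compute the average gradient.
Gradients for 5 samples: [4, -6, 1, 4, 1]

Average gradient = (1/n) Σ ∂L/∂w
Average gradient = 0.8

Average = (1/5)(4 + -6 + 1 + 4 + 1) = 4/5 = 0.8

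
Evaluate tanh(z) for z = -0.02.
-0.02

tanh(-0.02) = (e^(-0.02) - e^(0.02))/(e^(-0.02) + e^(0.02)) = -0.02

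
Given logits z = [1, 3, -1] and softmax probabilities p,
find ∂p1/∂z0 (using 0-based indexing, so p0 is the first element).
∂p1/∂z0 = -0.1017

p = softmax(z) = [0.1173, 0.8668, 0.01588]
p1 = 0.8668, p0 = 0.1173

∂p1/∂z0 = -p1 × p0 = -0.8668 × 0.1173 = -0.1017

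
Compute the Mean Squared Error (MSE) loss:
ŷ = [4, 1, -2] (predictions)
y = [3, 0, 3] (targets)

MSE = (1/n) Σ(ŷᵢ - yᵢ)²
MSE = 9

MSE = (1/3)((4-3)² + (1-0)² + (-2-3)²) = (1/3)(1 + 1 + 25) = 9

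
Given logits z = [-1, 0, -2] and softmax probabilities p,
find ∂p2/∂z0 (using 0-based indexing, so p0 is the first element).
∂p2/∂z0 = -0.02203

p = softmax(z) = [0.2447, 0.6652, 0.09003]
p2 = 0.09003, p0 = 0.2447

∂p2/∂z0 = -p2 × p0 = -0.09003 × 0.2447 = -0.02203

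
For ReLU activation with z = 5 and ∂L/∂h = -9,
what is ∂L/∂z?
∂L/∂z = -9

h = ReLU(5) = 5
Since z > 0: ∂h/∂z = 1
∂L/∂z = ∂L/∂h · ∂h/∂z = -9 × 1 = -9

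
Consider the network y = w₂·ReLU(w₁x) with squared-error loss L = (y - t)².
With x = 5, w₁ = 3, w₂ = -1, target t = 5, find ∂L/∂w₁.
∂L/∂w₁ = 200

Forward pass:
z = w₁x = 3×5 = 15
h = ReLU(15) = 15
y = w₂h = -1×15 = -15

Backward pass:
∂L/∂y = 2(y - t) = 2(-15 - 5) = -40
∂y/∂h = w₂ = -1
∂h/∂z = 1 (ReLU derivative)
∂z/∂w₁ = x = 5

∂L/∂w₁ = -40 × -1 × 1 × 5 = 200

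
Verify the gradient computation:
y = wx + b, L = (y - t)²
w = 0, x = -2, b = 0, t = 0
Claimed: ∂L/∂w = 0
Correct

y = (0)(-2) + 0 = 0
∂L/∂y = 2(y - t) = 2(0 - 0) = 0
∂y/∂w = x = -2
∂L/∂w = 0 × -2 = 0

Claimed value: 0
Correct: The correct gradient is 0.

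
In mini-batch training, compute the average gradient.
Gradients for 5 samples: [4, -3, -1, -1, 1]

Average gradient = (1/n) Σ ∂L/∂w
Average gradient = 0

Average = (1/5)(4 + -3 + -1 + -1 + 1) = 0/5 = 0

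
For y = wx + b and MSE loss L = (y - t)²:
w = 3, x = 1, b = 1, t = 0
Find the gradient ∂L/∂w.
∂L/∂w = 8

y = wx + b = (3)(1) + 1 = 4
∂L/∂y = 2(y - t) = 2(4 - 0) = 8
∂y/∂w = x = 1
∂L/∂w = ∂L/∂y · ∂y/∂w = 8 × 1 = 8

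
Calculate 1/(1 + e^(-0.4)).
0.5987

sigmoid(0.4) = 1/(1 + e^(-0.4)) = 1/(1 + 0.6703) = 0.5987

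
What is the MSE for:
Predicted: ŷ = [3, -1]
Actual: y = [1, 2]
MSE = 6.5

MSE = (1/2)((3-1)² + (-1-2)²) = (1/2)(4 + 9) = 6.5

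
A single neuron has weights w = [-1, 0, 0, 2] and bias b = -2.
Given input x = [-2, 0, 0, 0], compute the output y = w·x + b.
y = 0

y = (-1)(-2) + (0)(0) + (0)(0) + (2)(0) + -2 = 0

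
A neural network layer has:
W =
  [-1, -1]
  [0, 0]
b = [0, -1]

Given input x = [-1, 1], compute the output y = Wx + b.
y = [0, -1]

Wx = [-1×-1 + -1×1, 0×-1 + 0×1]
   = [0, 0]
y = Wx + b = [0 + 0, 0 + -1] = [0, -1]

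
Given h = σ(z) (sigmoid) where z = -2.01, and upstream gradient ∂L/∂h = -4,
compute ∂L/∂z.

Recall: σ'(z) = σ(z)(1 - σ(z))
∂L/∂z = -0.4168

σ(-2.01) = 0.1182
σ'(-2.01) = σ(-2.01)(1 - σ(-2.01)) = 0.1182 × 0.8818 = 0.1042
∂L/∂z = ∂L/∂h · σ'(z) = -4 × 0.1042 = -0.4168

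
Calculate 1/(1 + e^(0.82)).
0.3058

sigmoid(-0.82) = 1/(1 + e^(0.82)) = 1/(1 + 2.27) = 0.3058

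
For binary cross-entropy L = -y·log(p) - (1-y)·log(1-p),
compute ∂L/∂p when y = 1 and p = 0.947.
∂L/∂p = -1.056

∂L/∂p = -y/p + (1-y)/(1-p) = -1/0.947 + 0 = -1.056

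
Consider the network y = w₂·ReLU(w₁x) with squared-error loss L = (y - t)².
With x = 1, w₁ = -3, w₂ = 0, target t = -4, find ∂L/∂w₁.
∂L/∂w₁ = 0

Forward pass:
z = w₁x = -3×1 = -3
h = ReLU(-3) = 0
y = w₂h = 0×0 = 0

Backward pass:
∂L/∂y = 2(y - t) = 2(0 - -4) = 8
∂y/∂h = w₂ = 0
∂h/∂z = 0 (ReLU derivative)
∂z/∂w₁ = x = 1

∂L/∂w₁ = 8 × 0 × 0 × 1 = 0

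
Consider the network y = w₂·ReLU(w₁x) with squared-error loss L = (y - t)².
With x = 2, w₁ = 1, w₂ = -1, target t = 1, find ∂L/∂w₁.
∂L/∂w₁ = 12

Forward pass:
z = w₁x = 1×2 = 2
h = ReLU(2) = 2
y = w₂h = -1×2 = -2

Backward pass:
∂L/∂y = 2(y - t) = 2(-2 - 1) = -6
∂y/∂h = w₂ = -1
∂h/∂z = 1 (ReLU derivative)
∂z/∂w₁ = x = 2

∂L/∂w₁ = -6 × -1 × 1 × 2 = 12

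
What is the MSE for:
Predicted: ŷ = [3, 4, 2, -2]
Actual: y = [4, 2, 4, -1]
MSE = 2.5

MSE = (1/4)((3-4)² + (4-2)² + (2-4)² + (-2--1)²) = (1/4)(1 + 4 + 4 + 1) = 2.5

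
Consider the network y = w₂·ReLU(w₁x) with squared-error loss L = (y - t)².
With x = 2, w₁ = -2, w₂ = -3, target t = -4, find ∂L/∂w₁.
∂L/∂w₁ = 0

Forward pass:
z = w₁x = -2×2 = -4
h = ReLU(-4) = 0
y = w₂h = -3×0 = 0

Backward pass:
∂L/∂y = 2(y - t) = 2(0 - -4) = 8
∂y/∂h = w₂ = -3
∂h/∂z = 0 (ReLU derivative)
∂z/∂w₁ = x = 2

∂L/∂w₁ = 8 × -3 × 0 × 2 = 0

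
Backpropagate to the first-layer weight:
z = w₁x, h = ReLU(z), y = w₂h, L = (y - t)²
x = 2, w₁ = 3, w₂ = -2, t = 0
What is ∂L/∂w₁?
∂L/∂w₁ = 96

Forward pass:
z = w₁x = 3×2 = 6
h = ReLU(6) = 6
y = w₂h = -2×6 = -12

Backward pass:
∂L/∂y = 2(y - t) = 2(-12 - 0) = -24
∂y/∂h = w₂ = -2
∂h/∂z = 1 (ReLU derivative)
∂z/∂w₁ = x = 2

∂L/∂w₁ = -24 × -2 × 1 × 2 = 96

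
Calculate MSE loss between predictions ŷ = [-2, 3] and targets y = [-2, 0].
MSE = 4.5

MSE = (1/2)((-2--2)² + (3-0)²) = (1/2)(0 + 9) = 4.5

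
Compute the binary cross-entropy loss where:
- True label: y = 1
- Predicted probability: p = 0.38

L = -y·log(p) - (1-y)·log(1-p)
L = 0.9676

L = -1·log(0.38) - 0·log(0.62) = -log(0.38) = 0.9676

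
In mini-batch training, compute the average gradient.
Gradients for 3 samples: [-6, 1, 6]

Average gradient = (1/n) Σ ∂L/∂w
Average gradient = 0.3333

Average = (1/3)(-6 + 1 + 6) = 1/3 = 0.3333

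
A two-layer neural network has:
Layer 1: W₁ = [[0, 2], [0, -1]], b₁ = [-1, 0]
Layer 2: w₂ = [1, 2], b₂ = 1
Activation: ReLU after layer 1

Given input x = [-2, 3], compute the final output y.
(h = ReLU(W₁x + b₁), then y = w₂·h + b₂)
y = 6

Layer 1 pre-activation: z₁ = [5, -3]
After ReLU: h = [5, 0]
Layer 2 output: y = 1×5 + 2×0 + 1 = 6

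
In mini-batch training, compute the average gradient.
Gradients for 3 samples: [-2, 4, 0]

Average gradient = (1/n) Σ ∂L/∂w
Average gradient = 0.6667

Average = (1/3)(-2 + 4 + 0) = 2/3 = 0.6667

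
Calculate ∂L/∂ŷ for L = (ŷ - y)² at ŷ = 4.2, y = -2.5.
∂L/∂ŷ = 13.4

∂L/∂ŷ = 2(ŷ - y) = 2(4.2 - -2.5) = 2(6.7) = 13.4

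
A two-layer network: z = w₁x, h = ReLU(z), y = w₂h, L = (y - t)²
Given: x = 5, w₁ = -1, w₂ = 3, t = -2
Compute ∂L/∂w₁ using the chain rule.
∂L/∂w₁ = 0

Forward pass:
z = w₁x = -1×5 = -5
h = ReLU(-5) = 0
y = w₂h = 3×0 = 0

Backward pass:
∂L/∂y = 2(y - t) = 2(0 - -2) = 4
∂y/∂h = w₂ = 3
∂h/∂z = 0 (ReLU derivative)
∂z/∂w₁ = x = 5

∂L/∂w₁ = 4 × 3 × 0 × 5 = 0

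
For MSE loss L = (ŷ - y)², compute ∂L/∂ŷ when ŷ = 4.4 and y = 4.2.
∂L/∂ŷ = 0.4

∂L/∂ŷ = 2(ŷ - y) = 2(4.4 - 4.2) = 2(0.2) = 0.4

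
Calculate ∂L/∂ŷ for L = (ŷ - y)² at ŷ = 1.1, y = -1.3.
∂L/∂ŷ = 4.8

∂L/∂ŷ = 2(ŷ - y) = 2(1.1 - -1.3) = 2(2.4) = 4.8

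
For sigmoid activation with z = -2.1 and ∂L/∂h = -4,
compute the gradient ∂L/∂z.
∂L/∂z = -0.3888

σ(-2.1) = 0.1091
σ'(-2.1) = σ(-2.1)(1 - σ(-2.1)) = 0.1091 × 0.8909 = 0.09719
∂L/∂z = ∂L/∂h · σ'(z) = -4 × 0.09719 = -0.3888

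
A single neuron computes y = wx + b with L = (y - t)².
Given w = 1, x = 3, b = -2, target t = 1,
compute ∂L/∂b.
∂L/∂b = 0

y = wx + b = (1)(3) + -2 = 1
∂L/∂y = 2(y - t) = 2(1 - 1) = 0
∂y/∂b = 1
∂L/∂b = ∂L/∂y · ∂y/∂b = 0 × 1 = 0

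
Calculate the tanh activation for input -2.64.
-0.9899

tanh(-2.64) = (e^(-2.64) - e^(2.64))/(e^(-2.64) + e^(2.64)) = -0.9899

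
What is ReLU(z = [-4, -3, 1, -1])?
h = [0, 0, 1, 0]

ReLU applied element-wise: max(0,-4)=0, max(0,-3)=0, max(0,1)=1, max(0,-1)=0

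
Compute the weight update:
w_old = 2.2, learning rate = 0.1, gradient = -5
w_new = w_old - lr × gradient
w_new = 2.7

w_new = w - η·∂L/∂w = 2.2 - 0.1×(-5) = 2.2 - (-0.5) = 2.7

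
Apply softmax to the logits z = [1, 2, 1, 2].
p = [0.1345, 0.3655, 0.1345, 0.3655]

exp(z) = [2.718, 7.389, 2.718, 7.389]
Sum = 20.21
p = [0.1345, 0.3655, 0.1345, 0.3655]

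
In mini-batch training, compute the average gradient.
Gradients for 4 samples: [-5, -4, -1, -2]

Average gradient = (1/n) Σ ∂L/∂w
Average gradient = -3

Average = (1/4)(-5 + -4 + -1 + -2) = -12/4 = -3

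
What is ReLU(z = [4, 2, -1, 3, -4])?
h = [4, 2, 0, 3, 0]

ReLU applied element-wise: max(0,4)=4, max(0,2)=2, max(0,-1)=0, max(0,3)=3, max(0,-4)=0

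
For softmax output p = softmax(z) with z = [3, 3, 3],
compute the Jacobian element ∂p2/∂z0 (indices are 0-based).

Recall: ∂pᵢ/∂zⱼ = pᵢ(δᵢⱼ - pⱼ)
∂p2/∂z0 = -0.1111

p = softmax(z) = [0.3333, 0.3333, 0.3333]
p2 = 0.3333, p0 = 0.3333

∂p2/∂z0 = -p2 × p0 = -0.3333 × 0.3333 = -0.1111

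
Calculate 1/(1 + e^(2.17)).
0.1025

sigmoid(-2.17) = 1/(1 + e^(2.17)) = 1/(1 + 8.758) = 0.1025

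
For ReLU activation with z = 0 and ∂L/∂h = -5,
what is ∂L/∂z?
∂L/∂z = 0

h = ReLU(0) = 0
At z = 0: ∂h/∂z = 0 (by convention)
∂L/∂z = ∂L/∂h · ∂h/∂z = -5 × 0 = 0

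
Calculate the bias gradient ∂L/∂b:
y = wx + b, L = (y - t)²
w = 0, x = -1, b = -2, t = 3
∂L/∂b = -10

y = wx + b = (0)(-1) + -2 = -2
∂L/∂y = 2(y - t) = 2(-2 - 3) = -10
∂y/∂b = 1
∂L/∂b = ∂L/∂y · ∂y/∂b = -10 × 1 = -10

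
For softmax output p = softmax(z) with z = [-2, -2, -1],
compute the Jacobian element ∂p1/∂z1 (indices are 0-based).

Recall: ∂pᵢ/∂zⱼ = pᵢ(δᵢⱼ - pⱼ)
∂p1/∂z1 = 0.167

p = softmax(z) = [0.2119, 0.2119, 0.5761]
p1 = 0.2119

∂p1/∂z1 = p1(1 - p1) = 0.2119 × (1 - 0.2119) = 0.167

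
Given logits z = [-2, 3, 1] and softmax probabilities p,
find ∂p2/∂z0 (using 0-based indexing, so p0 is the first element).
∂p2/∂z0 = -0.0006991

p = softmax(z) = [0.0059, 0.8756, 0.1185]
p2 = 0.1185, p0 = 0.0059

∂p2/∂z0 = -p2 × p0 = -0.1185 × 0.0059 = -0.0006991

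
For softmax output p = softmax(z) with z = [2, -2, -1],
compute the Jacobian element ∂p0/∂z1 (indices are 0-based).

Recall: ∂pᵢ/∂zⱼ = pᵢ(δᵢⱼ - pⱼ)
∂p0/∂z1 = -0.01605

p = softmax(z) = [0.9362, 0.01715, 0.04661]
p0 = 0.9362, p1 = 0.01715

∂p0/∂z1 = -p0 × p1 = -0.9362 × 0.01715 = -0.01605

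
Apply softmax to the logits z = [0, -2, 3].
p = [0.0471, 0.0064, 0.9465]

exp(z) = [1, 0.1353, 20.09]
Sum = 21.22
p = [0.0471, 0.0064, 0.9465]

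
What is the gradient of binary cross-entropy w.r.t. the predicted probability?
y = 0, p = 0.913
∂L/∂p = 11.49

∂L/∂p = -y/p + (1-y)/(1-p) = 0 + 1/0.087 = 11.49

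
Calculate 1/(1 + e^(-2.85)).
0.9453

sigmoid(2.85) = 1/(1 + e^(-2.85)) = 1/(1 + 0.05784) = 0.9453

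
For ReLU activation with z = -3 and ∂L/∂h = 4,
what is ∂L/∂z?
∂L/∂z = 0

h = ReLU(-3) = 0
Since z < 0: ∂h/∂z = 0
∂L/∂z = ∂L/∂h · ∂h/∂z = 4 × 0 = 0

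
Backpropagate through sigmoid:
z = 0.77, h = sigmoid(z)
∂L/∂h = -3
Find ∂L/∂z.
∂L/∂z = -0.649

σ(0.77) = 0.6835
σ'(0.77) = σ(0.77)(1 - σ(0.77)) = 0.6835 × 0.3165 = 0.2163
∂L/∂z = ∂L/∂h · σ'(z) = -3 × 0.2163 = -0.649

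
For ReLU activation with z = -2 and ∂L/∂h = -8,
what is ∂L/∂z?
∂L/∂z = 0

h = ReLU(-2) = 0
Since z < 0: ∂h/∂z = 0
∂L/∂z = ∂L/∂h · ∂h/∂z = -8 × 0 = 0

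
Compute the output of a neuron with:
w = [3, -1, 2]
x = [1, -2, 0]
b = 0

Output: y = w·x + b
y = 5

y = (3)(1) + (-1)(-2) + (2)(0) + 0 = 5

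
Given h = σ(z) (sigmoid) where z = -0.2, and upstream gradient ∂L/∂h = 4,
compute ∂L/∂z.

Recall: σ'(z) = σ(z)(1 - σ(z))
∂L/∂z = 0.9901

σ(-0.2) = 0.4502
σ'(-0.2) = σ(-0.2)(1 - σ(-0.2)) = 0.4502 × 0.5498 = 0.2475
∂L/∂z = ∂L/∂h · σ'(z) = 4 × 0.2475 = 0.9901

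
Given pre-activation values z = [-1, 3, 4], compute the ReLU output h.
h = [0, 3, 4]

ReLU applied element-wise: max(0,-1)=0, max(0,3)=3, max(0,4)=4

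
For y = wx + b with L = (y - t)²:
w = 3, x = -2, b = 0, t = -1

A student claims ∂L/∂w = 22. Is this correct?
Incorrect

y = (3)(-2) + 0 = -6
∂L/∂y = 2(y - t) = 2(-6 - -1) = -10
∂y/∂w = x = -2
∂L/∂w = -10 × -2 = 20

Claimed value: 22
Incorrect: The correct gradient is 20.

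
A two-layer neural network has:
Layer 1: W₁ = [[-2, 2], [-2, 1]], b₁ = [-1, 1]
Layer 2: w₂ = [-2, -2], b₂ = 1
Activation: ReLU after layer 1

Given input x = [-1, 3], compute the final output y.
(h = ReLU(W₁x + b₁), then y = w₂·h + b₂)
y = -25

Layer 1 pre-activation: z₁ = [7, 6]
After ReLU: h = [7, 6]
Layer 2 output: y = -2×7 + -2×6 + 1 = -25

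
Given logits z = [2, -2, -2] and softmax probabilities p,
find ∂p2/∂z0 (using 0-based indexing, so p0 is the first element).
∂p2/∂z0 = -0.01704

p = softmax(z) = [0.9647, 0.01767, 0.01767]
p2 = 0.01767, p0 = 0.9647

∂p2/∂z0 = -p2 × p0 = -0.01767 × 0.9647 = -0.01704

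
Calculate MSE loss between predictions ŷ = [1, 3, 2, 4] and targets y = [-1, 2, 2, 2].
MSE = 2.25

MSE = (1/4)((1--1)² + (3-2)² + (2-2)² + (4-2)²) = (1/4)(4 + 1 + 0 + 4) = 2.25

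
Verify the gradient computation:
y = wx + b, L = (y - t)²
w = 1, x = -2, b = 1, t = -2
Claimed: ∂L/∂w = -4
Correct

y = (1)(-2) + 1 = -1
∂L/∂y = 2(y - t) = 2(-1 - -2) = 2
∂y/∂w = x = -2
∂L/∂w = 2 × -2 = -4

Claimed value: -4
Correct: The correct gradient is -4.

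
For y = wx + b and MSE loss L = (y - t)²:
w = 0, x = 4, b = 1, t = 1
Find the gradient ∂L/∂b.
∂L/∂b = 0

y = wx + b = (0)(4) + 1 = 1
∂L/∂y = 2(y - t) = 2(1 - 1) = 0
∂y/∂b = 1
∂L/∂b = ∂L/∂y · ∂y/∂b = 0 × 1 = 0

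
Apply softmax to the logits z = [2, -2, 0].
p = [0.8668, 0.0159, 0.1173]

exp(z) = [7.389, 0.1353, 1]
Sum = 8.524
p = [0.8668, 0.0159, 0.1173]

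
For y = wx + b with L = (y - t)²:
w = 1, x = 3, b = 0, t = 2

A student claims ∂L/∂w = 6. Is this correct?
Correct

y = (1)(3) + 0 = 3
∂L/∂y = 2(y - t) = 2(3 - 2) = 2
∂y/∂w = x = 3
∂L/∂w = 2 × 3 = 6

Claimed value: 6
Correct: The correct gradient is 6.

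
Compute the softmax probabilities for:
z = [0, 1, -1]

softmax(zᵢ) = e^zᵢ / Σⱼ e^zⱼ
p = [0.2447, 0.6652, 0.09]

exp(z) = [1, 2.718, 0.3679]
Sum = 4.086
p = [0.2447, 0.6652, 0.09]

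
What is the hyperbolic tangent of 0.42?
0.3969

tanh(0.42) = (e^(0.42) - e^(-0.42))/(e^(0.42) + e^(-0.42)) = 0.3969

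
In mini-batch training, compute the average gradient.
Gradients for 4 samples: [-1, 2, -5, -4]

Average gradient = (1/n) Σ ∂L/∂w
Average gradient = -2

Average = (1/4)(-1 + 2 + -5 + -4) = -8/4 = -2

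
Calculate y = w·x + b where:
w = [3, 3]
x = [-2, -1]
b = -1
y = -10

y = (3)(-2) + (3)(-1) + -1 = -10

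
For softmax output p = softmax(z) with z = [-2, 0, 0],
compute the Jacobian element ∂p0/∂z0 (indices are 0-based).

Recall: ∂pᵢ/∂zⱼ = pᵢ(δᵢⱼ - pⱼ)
∂p0/∂z0 = 0.05936

p = softmax(z) = [0.06338, 0.4683, 0.4683]
p0 = 0.06338

∂p0/∂z0 = p0(1 - p0) = 0.06338 × (1 - 0.06338) = 0.05936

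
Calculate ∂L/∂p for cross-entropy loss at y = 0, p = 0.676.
∂L/∂p = 3.086

∂L/∂p = -y/p + (1-y)/(1-p) = 0 + 1/0.324 = 3.086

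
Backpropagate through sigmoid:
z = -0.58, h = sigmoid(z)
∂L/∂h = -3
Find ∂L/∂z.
∂L/∂z = -0.6903

σ(-0.58) = 0.3589
σ'(-0.58) = σ(-0.58)(1 - σ(-0.58)) = 0.3589 × 0.6411 = 0.2301
∂L/∂z = ∂L/∂h · σ'(z) = -3 × 0.2301 = -0.6903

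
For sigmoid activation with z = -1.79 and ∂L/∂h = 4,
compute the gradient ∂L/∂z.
∂L/∂z = 0.4904

σ(-1.79) = 0.1431
σ'(-1.79) = σ(-1.79)(1 - σ(-1.79)) = 0.1431 × 0.8569 = 0.1226
∂L/∂z = ∂L/∂h · σ'(z) = 4 × 0.1226 = 0.4904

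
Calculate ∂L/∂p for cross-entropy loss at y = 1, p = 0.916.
∂L/∂p = -1.092

∂L/∂p = -y/p + (1-y)/(1-p) = -1/0.916 + 0 = -1.092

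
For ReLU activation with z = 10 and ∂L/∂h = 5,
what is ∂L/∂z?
∂L/∂z = 5

h = ReLU(10) = 10
Since z > 0: ∂h/∂z = 1
∂L/∂z = ∂L/∂h · ∂h/∂z = 5 × 1 = 5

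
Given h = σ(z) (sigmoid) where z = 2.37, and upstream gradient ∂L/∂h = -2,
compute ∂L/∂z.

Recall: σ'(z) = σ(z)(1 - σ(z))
∂L/∂z = -0.1564

σ(2.37) = 0.9145
σ'(2.37) = σ(2.37)(1 - σ(2.37)) = 0.9145 × 0.08549 = 0.07818
∂L/∂z = ∂L/∂h · σ'(z) = -2 × 0.07818 = -0.1564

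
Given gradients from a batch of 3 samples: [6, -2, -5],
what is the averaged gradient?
Average gradient = -0.3333

Average = (1/3)(6 + -2 + -5) = -1/3 = -0.3333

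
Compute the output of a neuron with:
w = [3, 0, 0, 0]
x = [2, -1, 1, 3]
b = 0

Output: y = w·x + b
y = 6

y = (3)(2) + (0)(-1) + (0)(1) + (0)(3) + 0 = 6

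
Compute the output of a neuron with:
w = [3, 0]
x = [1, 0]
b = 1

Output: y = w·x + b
y = 4

y = (3)(1) + (0)(0) + 1 = 4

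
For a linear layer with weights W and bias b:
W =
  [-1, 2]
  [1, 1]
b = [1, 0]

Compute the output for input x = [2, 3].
y = [5, 5]

Wx = [-1×2 + 2×3, 1×2 + 1×3]
   = [4, 5]
y = Wx + b = [4 + 1, 5 + 0] = [5, 5]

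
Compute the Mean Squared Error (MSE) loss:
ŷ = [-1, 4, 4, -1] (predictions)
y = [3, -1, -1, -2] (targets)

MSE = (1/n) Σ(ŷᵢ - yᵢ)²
MSE = 16.75

MSE = (1/4)((-1-3)² + (4--1)² + (4--1)² + (-1--2)²) = (1/4)(16 + 25 + 25 + 1) = 16.75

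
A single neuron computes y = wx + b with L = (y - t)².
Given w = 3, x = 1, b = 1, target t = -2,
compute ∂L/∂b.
∂L/∂b = 12

y = wx + b = (3)(1) + 1 = 4
∂L/∂y = 2(y - t) = 2(4 - -2) = 12
∂y/∂b = 1
∂L/∂b = ∂L/∂y · ∂y/∂b = 12 × 1 = 12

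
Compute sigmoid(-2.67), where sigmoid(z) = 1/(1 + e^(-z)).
0.06477

sigmoid(-2.67) = 1/(1 + e^(2.67)) = 1/(1 + 14.44) = 0.06477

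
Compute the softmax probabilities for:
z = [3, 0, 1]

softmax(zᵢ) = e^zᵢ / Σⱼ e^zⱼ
p = [0.8438, 0.042, 0.1142]

exp(z) = [20.09, 1, 2.718]
Sum = 23.8
p = [0.8438, 0.042, 0.1142]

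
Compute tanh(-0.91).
-0.7211

tanh(-0.91) = (e^(-0.91) - e^(0.91))/(e^(-0.91) + e^(0.91)) = -0.7211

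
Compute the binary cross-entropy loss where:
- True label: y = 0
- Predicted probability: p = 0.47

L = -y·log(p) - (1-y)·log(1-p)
L = 0.6349

L = -0·log(0.47) - 1·log(0.53) = -log(0.53) = 0.6349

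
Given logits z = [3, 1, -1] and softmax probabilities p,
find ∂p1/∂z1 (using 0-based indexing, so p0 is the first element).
∂p1/∂z1 = 0.1035

p = softmax(z) = [0.8668, 0.1173, 0.01588]
p1 = 0.1173

∂p1/∂z1 = p1(1 - p1) = 0.1173 × (1 - 0.1173) = 0.1035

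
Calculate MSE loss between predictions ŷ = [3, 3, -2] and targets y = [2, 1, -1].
MSE = 2

MSE = (1/3)((3-2)² + (3-1)² + (-2--1)²) = (1/3)(1 + 4 + 1) = 2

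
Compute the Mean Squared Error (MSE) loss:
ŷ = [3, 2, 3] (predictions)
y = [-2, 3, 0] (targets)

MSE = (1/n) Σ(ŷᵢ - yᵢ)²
MSE = 11.67

MSE = (1/3)((3--2)² + (2-3)² + (3-0)²) = (1/3)(25 + 1 + 9) = 11.67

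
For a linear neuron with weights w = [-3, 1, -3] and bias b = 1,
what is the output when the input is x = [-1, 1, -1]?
y = 8

y = (-3)(-1) + (1)(1) + (-3)(-1) + 1 = 8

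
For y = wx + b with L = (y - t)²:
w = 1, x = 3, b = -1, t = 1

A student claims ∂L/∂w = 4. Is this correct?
Incorrect

y = (1)(3) + -1 = 2
∂L/∂y = 2(y - t) = 2(2 - 1) = 2
∂y/∂w = x = 3
∂L/∂w = 2 × 3 = 6

Claimed value: 4
Incorrect: The correct gradient is 6.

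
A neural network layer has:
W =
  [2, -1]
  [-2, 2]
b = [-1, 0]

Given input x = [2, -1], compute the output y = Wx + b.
y = [4, -6]

Wx = [2×2 + -1×-1, -2×2 + 2×-1]
   = [5, -6]
y = Wx + b = [5 + -1, -6 + 0] = [4, -6]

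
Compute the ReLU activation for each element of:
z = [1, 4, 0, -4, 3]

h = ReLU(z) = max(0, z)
h = [1, 4, 0, 0, 3]

ReLU applied element-wise: max(0,1)=1, max(0,4)=4, max(0,0)=0, max(0,-4)=0, max(0,3)=3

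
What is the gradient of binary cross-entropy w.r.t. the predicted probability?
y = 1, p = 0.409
∂L/∂p = -2.445

∂L/∂p = -y/p + (1-y)/(1-p) = -1/0.409 + 0 = -2.445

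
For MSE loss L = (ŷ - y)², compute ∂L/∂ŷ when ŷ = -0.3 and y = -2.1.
∂L/∂ŷ = 3.6

∂L/∂ŷ = 2(ŷ - y) = 2(-0.3 - -2.1) = 2(1.8) = 3.6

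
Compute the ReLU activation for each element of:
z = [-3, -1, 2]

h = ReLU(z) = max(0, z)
h = [0, 0, 2]

ReLU applied element-wise: max(0,-3)=0, max(0,-1)=0, max(0,2)=2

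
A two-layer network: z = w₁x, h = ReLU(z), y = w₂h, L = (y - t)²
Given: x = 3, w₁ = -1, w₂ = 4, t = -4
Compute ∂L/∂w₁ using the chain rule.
∂L/∂w₁ = 0

Forward pass:
z = w₁x = -1×3 = -3
h = ReLU(-3) = 0
y = w₂h = 4×0 = 0

Backward pass:
∂L/∂y = 2(y - t) = 2(0 - -4) = 8
∂y/∂h = w₂ = 4
∂h/∂z = 0 (ReLU derivative)
∂z/∂w₁ = x = 3

∂L/∂w₁ = 8 × 4 × 0 × 3 = 0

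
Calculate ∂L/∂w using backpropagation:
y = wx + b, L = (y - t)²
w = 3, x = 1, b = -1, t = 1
∂L/∂w = 2

y = wx + b = (3)(1) + -1 = 2
∂L/∂y = 2(y - t) = 2(2 - 1) = 2
∂y/∂w = x = 1
∂L/∂w = ∂L/∂y · ∂y/∂w = 2 × 1 = 2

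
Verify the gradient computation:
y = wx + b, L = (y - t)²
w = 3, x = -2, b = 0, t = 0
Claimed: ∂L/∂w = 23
Incorrect

y = (3)(-2) + 0 = -6
∂L/∂y = 2(y - t) = 2(-6 - 0) = -12
∂y/∂w = x = -2
∂L/∂w = -12 × -2 = 24

Claimed value: 23
Incorrect: The correct gradient is 24.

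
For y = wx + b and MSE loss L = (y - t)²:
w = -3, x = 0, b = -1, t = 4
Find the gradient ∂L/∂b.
∂L/∂b = -10

y = wx + b = (-3)(0) + -1 = -1
∂L/∂y = 2(y - t) = 2(-1 - 4) = -10
∂y/∂b = 1
∂L/∂b = ∂L/∂y · ∂y/∂b = -10 × 1 = -10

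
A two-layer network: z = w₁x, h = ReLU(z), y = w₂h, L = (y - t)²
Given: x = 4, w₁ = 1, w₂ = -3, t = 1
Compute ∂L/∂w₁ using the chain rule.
∂L/∂w₁ = 312

Forward pass:
z = w₁x = 1×4 = 4
h = ReLU(4) = 4
y = w₂h = -3×4 = -12

Backward pass:
∂L/∂y = 2(y - t) = 2(-12 - 1) = -26
∂y/∂h = w₂ = -3
∂h/∂z = 1 (ReLU derivative)
∂z/∂w₁ = x = 4

∂L/∂w₁ = -26 × -3 × 1 × 4 = 312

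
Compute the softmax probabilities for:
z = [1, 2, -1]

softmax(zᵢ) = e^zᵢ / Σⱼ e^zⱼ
p = [0.2595, 0.7054, 0.0351]

exp(z) = [2.718, 7.389, 0.3679]
Sum = 10.48
p = [0.2595, 0.7054, 0.0351]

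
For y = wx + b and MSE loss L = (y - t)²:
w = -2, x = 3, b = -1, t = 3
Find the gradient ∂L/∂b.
∂L/∂b = -20

y = wx + b = (-2)(3) + -1 = -7
∂L/∂y = 2(y - t) = 2(-7 - 3) = -20
∂y/∂b = 1
∂L/∂b = ∂L/∂y · ∂y/∂b = -20 × 1 = -20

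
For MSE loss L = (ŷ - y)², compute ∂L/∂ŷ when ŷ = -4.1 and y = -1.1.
∂L/∂ŷ = -6.0

∂L/∂ŷ = 2(ŷ - y) = 2(-4.1 - -1.1) = 2(-3.0) = -6.0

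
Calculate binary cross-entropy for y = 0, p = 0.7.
L = 1.204

L = -0·log(0.7) - 1·log(0.3) = -log(0.3) = 1.204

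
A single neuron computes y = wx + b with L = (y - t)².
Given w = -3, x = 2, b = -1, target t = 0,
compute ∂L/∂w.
∂L/∂w = -28

y = wx + b = (-3)(2) + -1 = -7
∂L/∂y = 2(y - t) = 2(-7 - 0) = -14
∂y/∂w = x = 2
∂L/∂w = ∂L/∂y · ∂y/∂w = -14 × 2 = -28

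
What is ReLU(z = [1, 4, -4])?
h = [1, 4, 0]

ReLU applied element-wise: max(0,1)=1, max(0,4)=4, max(0,-4)=0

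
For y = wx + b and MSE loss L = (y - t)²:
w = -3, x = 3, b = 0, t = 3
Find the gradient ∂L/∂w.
∂L/∂w = -72

y = wx + b = (-3)(3) + 0 = -9
∂L/∂y = 2(y - t) = 2(-9 - 3) = -24
∂y/∂w = x = 3
∂L/∂w = ∂L/∂y · ∂y/∂w = -24 × 3 = -72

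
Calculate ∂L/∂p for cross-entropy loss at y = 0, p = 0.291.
∂L/∂p = 1.41

∂L/∂p = -y/p + (1-y)/(1-p) = 0 + 1/0.709 = 1.41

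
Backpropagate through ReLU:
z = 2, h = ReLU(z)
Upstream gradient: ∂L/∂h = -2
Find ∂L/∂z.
∂L/∂z = -2

h = ReLU(2) = 2
Since z > 0: ∂h/∂z = 1
∂L/∂z = ∂L/∂h · ∂h/∂z = -2 × 1 = -2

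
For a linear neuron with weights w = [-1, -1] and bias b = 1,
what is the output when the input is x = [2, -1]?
y = 0

y = (-1)(2) + (-1)(-1) + 1 = 0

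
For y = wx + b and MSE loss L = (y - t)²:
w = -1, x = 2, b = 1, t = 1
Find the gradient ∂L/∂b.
∂L/∂b = -4

y = wx + b = (-1)(2) + 1 = -1
∂L/∂y = 2(y - t) = 2(-1 - 1) = -4
∂y/∂b = 1
∂L/∂b = ∂L/∂y · ∂y/∂b = -4 × 1 = -4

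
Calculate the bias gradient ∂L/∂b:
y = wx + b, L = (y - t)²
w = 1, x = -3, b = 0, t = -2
∂L/∂b = -2

y = wx + b = (1)(-3) + 0 = -3
∂L/∂y = 2(y - t) = 2(-3 - -2) = -2
∂y/∂b = 1
∂L/∂b = ∂L/∂y · ∂y/∂b = -2 × 1 = -2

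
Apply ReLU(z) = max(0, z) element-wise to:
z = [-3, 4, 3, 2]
h = [0, 4, 3, 2]

ReLU applied element-wise: max(0,-3)=0, max(0,4)=4, max(0,3)=3, max(0,2)=2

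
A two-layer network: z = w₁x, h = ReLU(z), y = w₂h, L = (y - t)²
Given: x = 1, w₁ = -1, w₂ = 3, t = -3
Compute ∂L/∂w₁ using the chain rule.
∂L/∂w₁ = 0

Forward pass:
z = w₁x = -1×1 = -1
h = ReLU(-1) = 0
y = w₂h = 3×0 = 0

Backward pass:
∂L/∂y = 2(y - t) = 2(0 - -3) = 6
∂y/∂h = w₂ = 3
∂h/∂z = 0 (ReLU derivative)
∂z/∂w₁ = x = 1

∂L/∂w₁ = 6 × 3 × 0 × 1 = 0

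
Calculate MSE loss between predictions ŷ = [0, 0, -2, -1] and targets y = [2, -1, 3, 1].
MSE = 8.5

MSE = (1/4)((0-2)² + (0--1)² + (-2-3)² + (-1-1)²) = (1/4)(4 + 1 + 25 + 4) = 8.5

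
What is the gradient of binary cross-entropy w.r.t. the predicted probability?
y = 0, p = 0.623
∂L/∂p = 2.653

∂L/∂p = -y/p + (1-y)/(1-p) = 0 + 1/0.377 = 2.653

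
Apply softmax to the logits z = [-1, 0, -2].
p = [0.2447, 0.6652, 0.09]

exp(z) = [0.3679, 1, 0.1353]
Sum = 1.503
p = [0.2447, 0.6652, 0.09]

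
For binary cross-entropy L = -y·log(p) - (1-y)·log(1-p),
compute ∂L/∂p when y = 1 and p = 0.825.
∂L/∂p = -1.212

∂L/∂p = -y/p + (1-y)/(1-p) = -1/0.825 + 0 = -1.212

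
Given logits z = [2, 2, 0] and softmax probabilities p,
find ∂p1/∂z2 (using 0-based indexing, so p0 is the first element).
∂p1/∂z2 = -0.02968

p = softmax(z) = [0.4683, 0.4683, 0.06338]
p1 = 0.4683, p2 = 0.06338

∂p1/∂z2 = -p1 × p2 = -0.4683 × 0.06338 = -0.02968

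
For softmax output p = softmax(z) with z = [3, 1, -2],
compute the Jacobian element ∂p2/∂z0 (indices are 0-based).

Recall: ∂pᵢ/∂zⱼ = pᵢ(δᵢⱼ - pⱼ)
∂p2/∂z0 = -0.005166

p = softmax(z) = [0.8756, 0.1185, 0.0059]
p2 = 0.0059, p0 = 0.8756

∂p2/∂z0 = -p2 × p0 = -0.0059 × 0.8756 = -0.005166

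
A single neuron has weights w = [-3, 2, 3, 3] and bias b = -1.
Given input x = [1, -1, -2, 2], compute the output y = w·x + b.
y = -6

y = (-3)(1) + (2)(-1) + (3)(-2) + (3)(2) + -1 = -6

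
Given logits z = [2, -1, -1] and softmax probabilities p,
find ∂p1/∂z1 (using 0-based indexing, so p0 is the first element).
∂p1/∂z1 = 0.04323

p = softmax(z) = [0.9094, 0.04528, 0.04528]
p1 = 0.04528

∂p1/∂z1 = p1(1 - p1) = 0.04528 × (1 - 0.04528) = 0.04323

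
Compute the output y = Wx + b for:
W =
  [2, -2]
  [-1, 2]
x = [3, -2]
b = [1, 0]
y = [11, -7]

Wx = [2×3 + -2×-2, -1×3 + 2×-2]
   = [10, -7]
y = Wx + b = [10 + 1, -7 + 0] = [11, -7]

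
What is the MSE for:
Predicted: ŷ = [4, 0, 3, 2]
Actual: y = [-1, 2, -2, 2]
MSE = 13.5

MSE = (1/4)((4--1)² + (0-2)² + (3--2)² + (2-2)²) = (1/4)(25 + 4 + 25 + 0) = 13.5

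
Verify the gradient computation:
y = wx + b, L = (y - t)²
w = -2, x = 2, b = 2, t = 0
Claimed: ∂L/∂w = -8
Correct

y = (-2)(2) + 2 = -2
∂L/∂y = 2(y - t) = 2(-2 - 0) = -4
∂y/∂w = x = 2
∂L/∂w = -4 × 2 = -8

Claimed value: -8
Correct: The correct gradient is -8.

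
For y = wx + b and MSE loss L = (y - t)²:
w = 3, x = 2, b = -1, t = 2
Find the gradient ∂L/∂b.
∂L/∂b = 6

y = wx + b = (3)(2) + -1 = 5
∂L/∂y = 2(y - t) = 2(5 - 2) = 6
∂y/∂b = 1
∂L/∂b = ∂L/∂y · ∂y/∂b = 6 × 1 = 6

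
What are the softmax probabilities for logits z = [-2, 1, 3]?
p = [0.0059, 0.1185, 0.8756]

exp(z) = [0.1353, 2.718, 20.09]
Sum = 22.94
p = [0.0059, 0.1185, 0.8756]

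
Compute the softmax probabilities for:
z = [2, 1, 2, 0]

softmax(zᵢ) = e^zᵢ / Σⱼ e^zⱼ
p = [0.3995, 0.147, 0.3995, 0.0541]

exp(z) = [7.389, 2.718, 7.389, 1]
Sum = 18.5
p = [0.3995, 0.147, 0.3995, 0.0541]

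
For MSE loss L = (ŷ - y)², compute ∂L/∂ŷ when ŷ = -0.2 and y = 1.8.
∂L/∂ŷ = -4.0

∂L/∂ŷ = 2(ŷ - y) = 2(-0.2 - 1.8) = 2(-2.0) = -4.0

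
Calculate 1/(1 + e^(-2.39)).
0.9161

sigmoid(2.39) = 1/(1 + e^(-2.39)) = 1/(1 + 0.09163) = 0.9161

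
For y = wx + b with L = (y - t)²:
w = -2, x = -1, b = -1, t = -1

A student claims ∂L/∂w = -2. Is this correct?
Incorrect

y = (-2)(-1) + -1 = 1
∂L/∂y = 2(y - t) = 2(1 - -1) = 4
∂y/∂w = x = -1
∂L/∂w = 4 × -1 = -4

Claimed value: -2
Incorrect: The correct gradient is -4.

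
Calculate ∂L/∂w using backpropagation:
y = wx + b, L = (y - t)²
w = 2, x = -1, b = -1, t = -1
∂L/∂w = 4

y = wx + b = (2)(-1) + -1 = -3
∂L/∂y = 2(y - t) = 2(-3 - -1) = -4
∂y/∂w = x = -1
∂L/∂w = ∂L/∂y · ∂y/∂w = -4 × -1 = 4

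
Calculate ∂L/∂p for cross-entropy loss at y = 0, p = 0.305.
∂L/∂p = 1.439

∂L/∂p = -y/p + (1-y)/(1-p) = 0 + 1/0.695 = 1.439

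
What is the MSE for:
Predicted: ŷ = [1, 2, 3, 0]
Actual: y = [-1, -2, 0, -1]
MSE = 7.5

MSE = (1/4)((1--1)² + (2--2)² + (3-0)² + (0--1)²) = (1/4)(4 + 16 + 9 + 1) = 7.5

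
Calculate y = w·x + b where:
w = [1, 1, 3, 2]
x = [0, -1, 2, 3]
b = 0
y = 11

y = (1)(0) + (1)(-1) + (3)(2) + (2)(3) + 0 = 11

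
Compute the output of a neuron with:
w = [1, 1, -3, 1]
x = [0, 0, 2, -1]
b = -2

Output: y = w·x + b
y = -9

y = (1)(0) + (1)(0) + (-3)(2) + (1)(-1) + -2 = -9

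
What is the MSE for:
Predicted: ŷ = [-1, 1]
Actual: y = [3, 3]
MSE = 10

MSE = (1/2)((-1-3)² + (1-3)²) = (1/2)(16 + 4) = 10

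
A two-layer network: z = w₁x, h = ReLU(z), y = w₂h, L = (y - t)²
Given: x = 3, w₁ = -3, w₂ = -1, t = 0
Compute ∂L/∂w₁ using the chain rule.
∂L/∂w₁ = 0

Forward pass:
z = w₁x = -3×3 = -9
h = ReLU(-9) = 0
y = w₂h = -1×0 = 0

Backward pass:
∂L/∂y = 2(y - t) = 2(0 - 0) = 0
∂y/∂h = w₂ = -1
∂h/∂z = 0 (ReLU derivative)
∂z/∂w₁ = x = 3

∂L/∂w₁ = 0 × -1 × 0 × 3 = 0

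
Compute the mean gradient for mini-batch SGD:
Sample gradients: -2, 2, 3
Average gradient = 1

Average = (1/3)(-2 + 2 + 3) = 3/3 = 1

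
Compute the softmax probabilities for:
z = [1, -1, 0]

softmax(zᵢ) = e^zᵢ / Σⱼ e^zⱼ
p = [0.6652, 0.09, 0.2447]

exp(z) = [2.718, 0.3679, 1]
Sum = 4.086
p = [0.6652, 0.09, 0.2447]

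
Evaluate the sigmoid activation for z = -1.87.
0.1335

sigmoid(-1.87) = 1/(1 + e^(1.87)) = 1/(1 + 6.488) = 0.1335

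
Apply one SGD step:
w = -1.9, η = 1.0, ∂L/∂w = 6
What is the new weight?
w_new = -7.9

w_new = w - η·∂L/∂w = -1.9 - 1.0×(6) = -1.9 - (6) = -7.9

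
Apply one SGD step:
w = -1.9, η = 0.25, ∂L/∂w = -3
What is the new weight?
w_new = -1.15

w_new = w - η·∂L/∂w = -1.9 - 0.25×(-3) = -1.9 - (-0.75) = -1.15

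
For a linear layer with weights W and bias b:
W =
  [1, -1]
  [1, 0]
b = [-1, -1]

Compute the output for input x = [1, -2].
y = [2, 0]

Wx = [1×1 + -1×-2, 1×1 + 0×-2]
   = [3, 1]
y = Wx + b = [3 + -1, 1 + -1] = [2, 0]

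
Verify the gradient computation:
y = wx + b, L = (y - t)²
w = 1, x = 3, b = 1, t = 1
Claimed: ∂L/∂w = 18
Correct

y = (1)(3) + 1 = 4
∂L/∂y = 2(y - t) = 2(4 - 1) = 6
∂y/∂w = x = 3
∂L/∂w = 6 × 3 = 18

Claimed value: 18
Correct: The correct gradient is 18.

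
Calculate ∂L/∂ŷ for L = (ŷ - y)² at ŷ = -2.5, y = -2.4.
∂L/∂ŷ = -0.2

∂L/∂ŷ = 2(ŷ - y) = 2(-2.5 - -2.4) = 2(-0.1) = -0.2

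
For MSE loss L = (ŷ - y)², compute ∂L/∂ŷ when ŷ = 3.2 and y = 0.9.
∂L/∂ŷ = 4.6

∂L/∂ŷ = 2(ŷ - y) = 2(3.2 - 0.9) = 2(2.3) = 4.6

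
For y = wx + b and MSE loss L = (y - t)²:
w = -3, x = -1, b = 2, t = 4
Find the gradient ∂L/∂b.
∂L/∂b = 2

y = wx + b = (-3)(-1) + 2 = 5
∂L/∂y = 2(y - t) = 2(5 - 4) = 2
∂y/∂b = 1
∂L/∂b = ∂L/∂y · ∂y/∂b = 2 × 1 = 2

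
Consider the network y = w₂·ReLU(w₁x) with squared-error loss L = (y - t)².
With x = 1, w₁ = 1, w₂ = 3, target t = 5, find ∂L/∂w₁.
∂L/∂w₁ = -12

Forward pass:
z = w₁x = 1×1 = 1
h = ReLU(1) = 1
y = w₂h = 3×1 = 3

Backward pass:
∂L/∂y = 2(y - t) = 2(3 - 5) = -4
∂y/∂h = w₂ = 3
∂h/∂z = 1 (ReLU derivative)
∂z/∂w₁ = x = 1

∂L/∂w₁ = -4 × 3 × 1 × 1 = -12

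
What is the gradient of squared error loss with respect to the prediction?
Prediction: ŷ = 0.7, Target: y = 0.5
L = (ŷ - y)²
∂L/∂ŷ = 0.4

∂L/∂ŷ = 2(ŷ - y) = 2(0.7 - 0.5) = 2(0.2) = 0.4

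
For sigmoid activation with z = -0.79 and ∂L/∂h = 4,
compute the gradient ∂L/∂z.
∂L/∂z = 0.8589

σ(-0.79) = 0.3122
σ'(-0.79) = σ(-0.79)(1 - σ(-0.79)) = 0.3122 × 0.6878 = 0.2147
∂L/∂z = ∂L/∂h · σ'(z) = 4 × 0.2147 = 0.8589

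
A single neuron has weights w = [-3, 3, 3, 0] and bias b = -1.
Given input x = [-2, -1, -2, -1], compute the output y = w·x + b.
y = -4

y = (-3)(-2) + (3)(-1) + (3)(-2) + (0)(-1) + -1 = -4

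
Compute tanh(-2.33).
-0.9812

tanh(-2.33) = (e^(-2.33) - e^(2.33))/(e^(-2.33) + e^(2.33)) = -0.9812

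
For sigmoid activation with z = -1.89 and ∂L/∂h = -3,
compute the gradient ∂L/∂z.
∂L/∂z = -0.3421

σ(-1.89) = 0.1312
σ'(-1.89) = σ(-1.89)(1 - σ(-1.89)) = 0.1312 × 0.8688 = 0.114
∂L/∂z = ∂L/∂h · σ'(z) = -3 × 0.114 = -0.3421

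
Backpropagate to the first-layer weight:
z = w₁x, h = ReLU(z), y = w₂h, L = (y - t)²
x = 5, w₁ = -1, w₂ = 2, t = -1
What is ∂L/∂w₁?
∂L/∂w₁ = 0

Forward pass:
z = w₁x = -1×5 = -5
h = ReLU(-5) = 0
y = w₂h = 2×0 = 0

Backward pass:
∂L/∂y = 2(y - t) = 2(0 - -1) = 2
∂y/∂h = w₂ = 2
∂h/∂z = 0 (ReLU derivative)
∂z/∂w₁ = x = 5

∂L/∂w₁ = 2 × 2 × 0 × 5 = 0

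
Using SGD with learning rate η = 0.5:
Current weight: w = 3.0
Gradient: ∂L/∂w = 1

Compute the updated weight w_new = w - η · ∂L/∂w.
w_new = 2.5

w_new = w - η·∂L/∂w = 3.0 - 0.5×(1) = 3.0 - (0.5) = 2.5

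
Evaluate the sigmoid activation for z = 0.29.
0.572

sigmoid(0.29) = 1/(1 + e^(-0.29)) = 1/(1 + 0.7483) = 0.572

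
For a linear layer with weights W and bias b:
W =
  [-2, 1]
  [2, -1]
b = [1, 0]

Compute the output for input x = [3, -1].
y = [-6, 7]

Wx = [-2×3 + 1×-1, 2×3 + -1×-1]
   = [-7, 7]
y = Wx + b = [-7 + 1, 7 + 0] = [-6, 7]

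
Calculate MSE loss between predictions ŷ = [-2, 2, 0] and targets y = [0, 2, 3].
MSE = 4.333

MSE = (1/3)((-2-0)² + (2-2)² + (0-3)²) = (1/3)(4 + 0 + 9) = 4.333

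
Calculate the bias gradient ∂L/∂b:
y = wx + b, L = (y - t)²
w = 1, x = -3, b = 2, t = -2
∂L/∂b = 2

y = wx + b = (1)(-3) + 2 = -1
∂L/∂y = 2(y - t) = 2(-1 - -2) = 2
∂y/∂b = 1
∂L/∂b = ∂L/∂y · ∂y/∂b = 2 × 1 = 2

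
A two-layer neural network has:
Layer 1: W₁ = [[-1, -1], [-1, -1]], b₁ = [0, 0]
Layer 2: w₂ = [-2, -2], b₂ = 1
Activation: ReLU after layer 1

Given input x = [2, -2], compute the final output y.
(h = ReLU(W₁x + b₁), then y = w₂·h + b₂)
y = 1

Layer 1 pre-activation: z₁ = [0, 0]
After ReLU: h = [0, 0]
Layer 2 output: y = -2×0 + -2×0 + 1 = 1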